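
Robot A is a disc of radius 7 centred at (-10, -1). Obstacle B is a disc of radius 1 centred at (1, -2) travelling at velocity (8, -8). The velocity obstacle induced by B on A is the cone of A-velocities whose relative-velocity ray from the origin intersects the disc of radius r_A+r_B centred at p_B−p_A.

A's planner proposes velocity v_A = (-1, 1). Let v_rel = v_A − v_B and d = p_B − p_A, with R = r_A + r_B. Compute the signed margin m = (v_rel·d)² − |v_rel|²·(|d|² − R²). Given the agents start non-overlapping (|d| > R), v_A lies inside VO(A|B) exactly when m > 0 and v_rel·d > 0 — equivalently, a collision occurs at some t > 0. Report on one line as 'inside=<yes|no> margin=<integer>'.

d = (11, -1),  |d|² = 122;  R = 7+1 = 8,  c = 122−8² = 58
v_rel = (-9, 9),  |v_rel|² = 162;  v_rel·d = (-9)·(11) + (9)·(-1) = -108
162·t² + 216·t + 58 = 0  ⇒  m = (-108)² − 162·58 = 2268
m = 2268 > 0,  v_rel·d = -108 < 0  ⇒  outside

inside=no margin=2268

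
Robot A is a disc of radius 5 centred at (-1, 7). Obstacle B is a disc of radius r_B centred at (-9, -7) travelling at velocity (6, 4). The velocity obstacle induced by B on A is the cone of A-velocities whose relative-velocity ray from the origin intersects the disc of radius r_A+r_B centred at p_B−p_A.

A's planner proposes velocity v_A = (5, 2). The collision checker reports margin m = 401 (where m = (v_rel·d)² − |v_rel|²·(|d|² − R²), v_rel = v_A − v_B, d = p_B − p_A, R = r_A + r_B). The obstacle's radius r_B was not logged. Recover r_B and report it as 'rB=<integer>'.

m = 401
d = (-8, -14);  v_rel = (-1, -2),  |v_rel|² = 5
v_rel×d = (-1)·(-14) − (-2)·(-8) = -2
since m = R²·5 − (-2)²:  R² = (4 + 401) / 5 = 81
R = √81 = 9  ⇒  r_B = 9 − 5 = 4

rB=4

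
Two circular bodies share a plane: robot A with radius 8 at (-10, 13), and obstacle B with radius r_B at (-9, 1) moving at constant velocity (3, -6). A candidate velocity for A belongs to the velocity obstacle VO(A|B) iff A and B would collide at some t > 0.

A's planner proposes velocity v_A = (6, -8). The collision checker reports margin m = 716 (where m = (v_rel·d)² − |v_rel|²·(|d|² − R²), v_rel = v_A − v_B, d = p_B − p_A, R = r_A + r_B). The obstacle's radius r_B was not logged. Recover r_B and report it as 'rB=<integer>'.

m = 716
d = (1, -12);  v_rel = (3, -2),  |v_rel|² = 13
v_rel×d = (3)·(-12) − (-2)·(1) = -34
since m = R²·13 − (-34)²:  R² = (1156 + 716) / 13 = 144
R = √144 = 12  ⇒  r_B = 12 − 8 = 4

rB=4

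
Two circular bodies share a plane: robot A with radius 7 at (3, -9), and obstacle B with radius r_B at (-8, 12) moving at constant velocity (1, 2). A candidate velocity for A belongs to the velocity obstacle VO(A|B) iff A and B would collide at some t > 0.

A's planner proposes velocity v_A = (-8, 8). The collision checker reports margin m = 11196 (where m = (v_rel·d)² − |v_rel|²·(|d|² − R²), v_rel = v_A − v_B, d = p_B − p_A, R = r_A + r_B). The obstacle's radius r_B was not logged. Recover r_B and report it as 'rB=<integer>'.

m = 11196
d = (-11, 21);  v_rel = (-9, 6),  |v_rel|² = 117
v_rel×d = (-9)·(21) − (6)·(-11) = -123
since m = R²·117 − (-123)²:  R² = (15129 + 11196) / 117 = 225
R = √225 = 15  ⇒  r_B = 15 − 7 = 8

rB=8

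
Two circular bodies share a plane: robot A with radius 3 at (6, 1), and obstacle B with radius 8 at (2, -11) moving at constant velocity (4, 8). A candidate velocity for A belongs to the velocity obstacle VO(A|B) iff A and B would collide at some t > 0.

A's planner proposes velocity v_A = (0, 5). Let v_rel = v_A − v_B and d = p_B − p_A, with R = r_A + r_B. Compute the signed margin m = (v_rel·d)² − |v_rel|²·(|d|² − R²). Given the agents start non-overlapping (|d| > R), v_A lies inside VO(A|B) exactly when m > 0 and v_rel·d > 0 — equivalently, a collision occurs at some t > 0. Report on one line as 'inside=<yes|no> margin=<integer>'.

d = (-4, -12),  |d|² = 160;  R = 3+8 = 11,  c = 160−11² = 39
v_rel = (-4, -3),  |v_rel|² = 25;  v_rel·d = (-4)·(-4) + (-3)·(-12) = 52
25·t² − 104·t + 39 = 0  ⇒  m = 52² − 25·39 = 1729
m = 1729 > 0,  v_rel·d = 52 > 0  ⇒  inside

inside=yes margin=1729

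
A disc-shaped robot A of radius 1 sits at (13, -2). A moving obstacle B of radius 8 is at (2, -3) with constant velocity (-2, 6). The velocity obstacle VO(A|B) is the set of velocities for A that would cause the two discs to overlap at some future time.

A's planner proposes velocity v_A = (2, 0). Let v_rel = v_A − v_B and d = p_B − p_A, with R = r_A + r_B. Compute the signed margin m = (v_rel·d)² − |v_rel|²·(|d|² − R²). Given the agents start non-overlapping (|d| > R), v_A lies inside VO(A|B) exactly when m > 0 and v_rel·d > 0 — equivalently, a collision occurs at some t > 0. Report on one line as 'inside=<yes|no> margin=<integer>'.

d = (-11, -1),  |d|² = 122;  R = 1+8 = 9,  c = 122−9² = 41
v_rel = (4, -6),  |v_rel|² = 52;  v_rel·d = (4)·(-11) + (-6)·(-1) = -38
52·t² + 76·t + 41 = 0  ⇒  m = (-38)² − 52·41 = -688
m = -688 < 0,  v_rel·d = -38 < 0  ⇒  outside

inside=no margin=-688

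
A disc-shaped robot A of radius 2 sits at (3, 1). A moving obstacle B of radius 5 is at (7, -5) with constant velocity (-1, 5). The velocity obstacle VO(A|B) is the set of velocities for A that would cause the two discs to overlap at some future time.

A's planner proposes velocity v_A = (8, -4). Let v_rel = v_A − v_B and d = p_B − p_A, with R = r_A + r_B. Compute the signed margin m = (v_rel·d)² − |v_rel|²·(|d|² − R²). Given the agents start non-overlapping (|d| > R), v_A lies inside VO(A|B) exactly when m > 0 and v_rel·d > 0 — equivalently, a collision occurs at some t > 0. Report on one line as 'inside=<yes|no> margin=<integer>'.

d = (4, -6),  |d|² = 52;  R = 2+5 = 7,  c = 52−7² = 3
v_rel = (9, -9),  |v_rel|² = 162;  v_rel·d = (9)·(4) + (-9)·(-6) = 90
162·t² − 180·t + 3 = 0  ⇒  m = 90² − 162·3 = 7614
m = 7614 > 0,  v_rel·d = 90 > 0  ⇒  inside

inside=yes margin=7614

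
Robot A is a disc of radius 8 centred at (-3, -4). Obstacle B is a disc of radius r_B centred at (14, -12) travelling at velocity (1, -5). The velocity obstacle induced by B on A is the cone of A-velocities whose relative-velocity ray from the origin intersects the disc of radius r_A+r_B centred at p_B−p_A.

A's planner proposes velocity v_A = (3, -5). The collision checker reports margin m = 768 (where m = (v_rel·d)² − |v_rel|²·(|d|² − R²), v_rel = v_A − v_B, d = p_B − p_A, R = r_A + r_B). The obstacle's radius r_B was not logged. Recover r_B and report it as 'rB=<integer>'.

m = 768
d = (17, -8);  v_rel = (2, 0),  |v_rel|² = 4
v_rel×d = (2)·(-8) − (0)·(17) = -16
since m = R²·4 − (-16)²:  R² = (256 + 768) / 4 = 256
R = √256 = 16  ⇒  r_B = 16 − 8 = 8

rB=8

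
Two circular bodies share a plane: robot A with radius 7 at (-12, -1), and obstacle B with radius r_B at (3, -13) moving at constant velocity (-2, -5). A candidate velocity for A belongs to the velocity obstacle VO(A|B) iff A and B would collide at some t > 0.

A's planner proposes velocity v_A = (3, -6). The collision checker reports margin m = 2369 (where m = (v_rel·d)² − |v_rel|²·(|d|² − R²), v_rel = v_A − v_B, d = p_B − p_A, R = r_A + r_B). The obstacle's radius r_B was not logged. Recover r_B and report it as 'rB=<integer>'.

m = 2369
d = (15, -12);  v_rel = (5, -1),  |v_rel|² = 26
v_rel×d = (5)·(-12) − (-1)·(15) = -45
since m = R²·26 − (-45)²:  R² = (2025 + 2369) / 26 = 169
R = √169 = 13  ⇒  r_B = 13 − 7 = 6

rB=6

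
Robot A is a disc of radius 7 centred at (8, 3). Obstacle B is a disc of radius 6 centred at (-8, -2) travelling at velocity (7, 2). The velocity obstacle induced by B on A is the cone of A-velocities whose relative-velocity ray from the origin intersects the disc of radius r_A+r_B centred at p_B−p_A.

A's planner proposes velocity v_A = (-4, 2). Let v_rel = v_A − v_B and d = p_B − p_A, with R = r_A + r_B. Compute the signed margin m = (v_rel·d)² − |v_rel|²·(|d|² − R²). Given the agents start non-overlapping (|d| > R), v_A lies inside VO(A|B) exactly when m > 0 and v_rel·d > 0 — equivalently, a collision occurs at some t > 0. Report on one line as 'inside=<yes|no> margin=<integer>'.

d = (-16, -5),  |d|² = 281;  R = 7+6 = 13,  c = 281−13² = 112
v_rel = (-11, 0),  |v_rel|² = 121;  v_rel·d = (-11)·(-16) + (0)·(-5) = 176
121·t² − 352·t + 112 = 0  ⇒  m = 176² − 121·112 = 17424
m = 17424 > 0,  v_rel·d = 176 > 0  ⇒  inside

inside=yes margin=17424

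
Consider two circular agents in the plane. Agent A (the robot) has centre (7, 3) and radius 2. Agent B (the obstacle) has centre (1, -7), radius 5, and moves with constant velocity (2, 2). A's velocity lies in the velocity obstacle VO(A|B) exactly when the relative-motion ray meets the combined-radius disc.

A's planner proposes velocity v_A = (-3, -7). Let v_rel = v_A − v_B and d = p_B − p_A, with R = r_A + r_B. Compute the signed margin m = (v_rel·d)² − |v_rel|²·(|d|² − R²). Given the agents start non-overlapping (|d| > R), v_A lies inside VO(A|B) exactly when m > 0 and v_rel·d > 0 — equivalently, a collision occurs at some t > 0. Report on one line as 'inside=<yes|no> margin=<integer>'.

d = (-6, -10),  |d|² = 136;  R = 2+5 = 7,  c = 136−7² = 87
v_rel = (-5, -9),  |v_rel|² = 106;  v_rel·d = (-5)·(-6) + (-9)·(-10) = 120
106·t² − 240·t + 87 = 0  ⇒  m = 120² − 106·87 = 5178
m = 5178 > 0,  v_rel·d = 120 > 0  ⇒  inside

inside=yes margin=5178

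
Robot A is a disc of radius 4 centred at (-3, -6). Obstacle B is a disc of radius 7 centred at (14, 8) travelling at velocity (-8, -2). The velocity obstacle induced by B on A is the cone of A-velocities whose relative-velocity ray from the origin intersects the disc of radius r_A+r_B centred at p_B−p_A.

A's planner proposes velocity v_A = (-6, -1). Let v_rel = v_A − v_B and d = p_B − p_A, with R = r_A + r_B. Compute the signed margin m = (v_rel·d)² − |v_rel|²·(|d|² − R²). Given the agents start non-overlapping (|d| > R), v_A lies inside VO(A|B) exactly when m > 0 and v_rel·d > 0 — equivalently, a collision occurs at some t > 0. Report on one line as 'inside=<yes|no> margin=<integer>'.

d = (17, 14),  |d|² = 485;  R = 4+7 = 11,  c = 485−11² = 364
v_rel = (2, 1),  |v_rel|² = 5;  v_rel·d = (2)·(17) + (1)·(14) = 48
5·t² − 96·t + 364 = 0  ⇒  m = 48² − 5·364 = 484
m = 484 > 0,  v_rel·d = 48 > 0  ⇒  inside

inside=yes margin=484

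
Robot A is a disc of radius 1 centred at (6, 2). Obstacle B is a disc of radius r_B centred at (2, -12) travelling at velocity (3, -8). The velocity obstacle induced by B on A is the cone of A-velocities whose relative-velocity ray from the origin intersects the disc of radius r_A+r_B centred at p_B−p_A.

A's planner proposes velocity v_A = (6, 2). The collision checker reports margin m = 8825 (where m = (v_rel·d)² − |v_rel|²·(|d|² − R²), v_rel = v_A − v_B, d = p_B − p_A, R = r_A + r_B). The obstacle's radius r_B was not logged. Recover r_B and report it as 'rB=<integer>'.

m = 8825
d = (-4, -14);  v_rel = (3, 10),  |v_rel|² = 109
v_rel×d = (3)·(-14) − (10)·(-4) = -2
since m = R²·109 − (-2)²:  R² = (4 + 8825) / 109 = 81
R = √81 = 9  ⇒  r_B = 9 − 1 = 8

rB=8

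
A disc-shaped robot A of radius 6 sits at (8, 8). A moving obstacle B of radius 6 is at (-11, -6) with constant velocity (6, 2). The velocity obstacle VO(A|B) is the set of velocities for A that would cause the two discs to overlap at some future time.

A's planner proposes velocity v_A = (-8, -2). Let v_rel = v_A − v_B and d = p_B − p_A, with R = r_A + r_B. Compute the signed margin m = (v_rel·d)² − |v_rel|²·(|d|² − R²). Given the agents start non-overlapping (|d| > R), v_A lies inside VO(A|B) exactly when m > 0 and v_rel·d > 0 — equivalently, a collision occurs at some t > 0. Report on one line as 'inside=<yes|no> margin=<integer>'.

d = (-19, -14),  |d|² = 557;  R = 6+6 = 12,  c = 557−12² = 413
v_rel = (-14, -4),  |v_rel|² = 212;  v_rel·d = (-14)·(-19) + (-4)·(-14) = 322
212·t² − 644·t + 413 = 0  ⇒  m = 322² − 212·413 = 16128
m = 16128 > 0,  v_rel·d = 322 > 0  ⇒  inside

inside=yes margin=16128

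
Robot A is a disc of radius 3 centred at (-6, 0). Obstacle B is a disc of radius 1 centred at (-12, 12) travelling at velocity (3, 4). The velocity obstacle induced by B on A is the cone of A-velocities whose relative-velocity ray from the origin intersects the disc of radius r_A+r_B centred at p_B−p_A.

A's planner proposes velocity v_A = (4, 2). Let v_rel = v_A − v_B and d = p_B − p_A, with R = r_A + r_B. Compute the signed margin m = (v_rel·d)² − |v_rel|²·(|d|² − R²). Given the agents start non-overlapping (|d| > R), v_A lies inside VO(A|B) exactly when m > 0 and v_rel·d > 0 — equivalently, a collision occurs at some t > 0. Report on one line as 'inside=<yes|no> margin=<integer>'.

d = (-6, 12),  |d|² = 180;  R = 3+1 = 4,  c = 180−4² = 164
v_rel = (1, -2),  |v_rel|² = 5;  v_rel·d = (1)·(-6) + (-2)·(12) = -30
5·t² + 60·t + 164 = 0  ⇒  m = (-30)² − 5·164 = 80
m = 80 > 0,  v_rel·d = -30 < 0  ⇒  outside

inside=no margin=80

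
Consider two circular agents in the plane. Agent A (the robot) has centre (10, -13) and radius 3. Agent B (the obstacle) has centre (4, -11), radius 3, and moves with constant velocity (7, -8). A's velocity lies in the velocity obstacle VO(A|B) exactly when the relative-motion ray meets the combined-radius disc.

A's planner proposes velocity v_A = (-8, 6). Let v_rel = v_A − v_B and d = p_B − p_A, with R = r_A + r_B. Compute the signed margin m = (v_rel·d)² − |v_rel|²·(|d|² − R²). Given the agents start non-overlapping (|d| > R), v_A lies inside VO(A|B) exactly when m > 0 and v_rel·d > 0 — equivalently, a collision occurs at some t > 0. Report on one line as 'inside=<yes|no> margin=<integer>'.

d = (-6, 2),  |d|² = 40;  R = 3+3 = 6,  c = 40−6² = 4
v_rel = (-15, 14),  |v_rel|² = 421;  v_rel·d = (-15)·(-6) + (14)·(2) = 118
421·t² − 236·t + 4 = 0  ⇒  m = 118² − 421·4 = 12240
m = 12240 > 0,  v_rel·d = 118 > 0  ⇒  inside

inside=yes margin=12240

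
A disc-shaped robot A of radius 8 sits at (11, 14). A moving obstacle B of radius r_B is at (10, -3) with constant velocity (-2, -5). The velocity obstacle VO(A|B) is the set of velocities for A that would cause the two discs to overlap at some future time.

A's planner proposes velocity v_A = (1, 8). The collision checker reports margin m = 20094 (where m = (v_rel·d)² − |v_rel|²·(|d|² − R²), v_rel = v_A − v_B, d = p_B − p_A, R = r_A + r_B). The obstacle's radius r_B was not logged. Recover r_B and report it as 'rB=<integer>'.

m = 20094
d = (-1, -17);  v_rel = (3, 13),  |v_rel|² = 178
v_rel×d = (3)·(-17) − (13)·(-1) = -38
since m = R²·178 − (-38)²:  R² = (1444 + 20094) / 178 = 121
R = √121 = 11  ⇒  r_B = 11 − 8 = 3

rB=3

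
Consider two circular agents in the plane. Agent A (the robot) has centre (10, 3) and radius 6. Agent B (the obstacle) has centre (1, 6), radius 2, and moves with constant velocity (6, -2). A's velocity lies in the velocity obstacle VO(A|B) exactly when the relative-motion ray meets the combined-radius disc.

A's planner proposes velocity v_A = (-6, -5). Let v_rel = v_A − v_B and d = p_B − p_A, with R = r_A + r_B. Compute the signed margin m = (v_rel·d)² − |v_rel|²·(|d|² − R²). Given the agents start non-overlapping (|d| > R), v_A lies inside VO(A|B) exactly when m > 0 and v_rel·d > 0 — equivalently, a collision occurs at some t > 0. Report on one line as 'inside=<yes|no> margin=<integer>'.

d = (-9, 3),  |d|² = 90;  R = 6+2 = 8,  c = 90−8² = 26
v_rel = (-12, -3),  |v_rel|² = 153;  v_rel·d = (-12)·(-9) + (-3)·(3) = 99
153·t² − 198·t + 26 = 0  ⇒  m = 99² − 153·26 = 5823
m = 5823 > 0,  v_rel·d = 99 > 0  ⇒  inside

inside=yes margin=5823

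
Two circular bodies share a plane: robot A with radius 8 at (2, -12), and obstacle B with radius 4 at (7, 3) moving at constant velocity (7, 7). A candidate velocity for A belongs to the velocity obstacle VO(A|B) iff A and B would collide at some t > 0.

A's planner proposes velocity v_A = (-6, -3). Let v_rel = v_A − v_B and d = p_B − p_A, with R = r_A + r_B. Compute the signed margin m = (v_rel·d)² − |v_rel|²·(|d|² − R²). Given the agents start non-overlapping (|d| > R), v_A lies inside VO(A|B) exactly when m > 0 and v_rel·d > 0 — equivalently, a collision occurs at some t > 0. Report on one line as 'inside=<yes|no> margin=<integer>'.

d = (5, 15),  |d|² = 250;  R = 8+4 = 12,  c = 250−12² = 106
v_rel = (-13, -10),  |v_rel|² = 269;  v_rel·d = (-13)·(5) + (-10)·(15) = -215
269·t² + 430·t + 106 = 0  ⇒  m = (-215)² − 269·106 = 17711
m = 17711 > 0,  v_rel·d = -215 < 0  ⇒  outside

inside=no margin=17711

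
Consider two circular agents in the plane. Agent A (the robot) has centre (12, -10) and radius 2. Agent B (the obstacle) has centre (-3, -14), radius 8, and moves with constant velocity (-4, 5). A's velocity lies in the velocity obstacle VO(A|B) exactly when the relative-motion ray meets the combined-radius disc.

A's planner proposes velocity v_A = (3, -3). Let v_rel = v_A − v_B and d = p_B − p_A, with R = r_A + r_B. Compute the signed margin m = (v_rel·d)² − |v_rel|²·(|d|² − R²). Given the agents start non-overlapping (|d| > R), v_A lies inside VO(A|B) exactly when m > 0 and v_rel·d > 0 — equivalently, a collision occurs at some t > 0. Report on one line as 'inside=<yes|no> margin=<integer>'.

d = (-15, -4),  |d|² = 241;  R = 2+8 = 10,  c = 241−10² = 141
v_rel = (7, -8),  |v_rel|² = 113;  v_rel·d = (7)·(-15) + (-8)·(-4) = -73
113·t² + 146·t + 141 = 0  ⇒  m = (-73)² − 113·141 = -10604
m = -10604 < 0,  v_rel·d = -73 < 0  ⇒  outside

inside=no margin=-10604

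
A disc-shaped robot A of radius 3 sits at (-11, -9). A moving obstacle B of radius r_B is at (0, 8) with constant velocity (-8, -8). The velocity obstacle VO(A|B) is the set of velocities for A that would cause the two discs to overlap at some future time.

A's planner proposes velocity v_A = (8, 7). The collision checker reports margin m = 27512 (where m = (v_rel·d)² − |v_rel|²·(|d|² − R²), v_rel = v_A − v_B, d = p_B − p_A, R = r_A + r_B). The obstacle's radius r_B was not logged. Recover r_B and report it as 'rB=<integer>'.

m = 27512
d = (11, 17);  v_rel = (16, 15),  |v_rel|² = 481
v_rel×d = (16)·(17) − (15)·(11) = 107
since m = R²·481 − 107²:  R² = (11449 + 27512) / 481 = 81
R = √81 = 9  ⇒  r_B = 9 − 3 = 6

rB=6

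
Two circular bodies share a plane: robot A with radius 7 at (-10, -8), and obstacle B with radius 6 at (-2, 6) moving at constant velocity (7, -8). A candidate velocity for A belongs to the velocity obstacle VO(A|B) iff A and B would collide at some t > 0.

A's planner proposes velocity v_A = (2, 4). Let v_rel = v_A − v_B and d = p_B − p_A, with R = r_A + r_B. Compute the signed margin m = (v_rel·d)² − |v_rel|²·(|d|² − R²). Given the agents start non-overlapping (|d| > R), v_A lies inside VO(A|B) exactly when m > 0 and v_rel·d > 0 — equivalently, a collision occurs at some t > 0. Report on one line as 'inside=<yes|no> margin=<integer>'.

d = (8, 14),  |d|² = 260;  R = 7+6 = 13,  c = 260−13² = 91
v_rel = (-5, 12),  |v_rel|² = 169;  v_rel·d = (-5)·(8) + (12)·(14) = 128
169·t² − 256·t + 91 = 0  ⇒  m = 128² − 169·91 = 1005
m = 1005 > 0,  v_rel·d = 128 > 0  ⇒  inside

inside=yes margin=1005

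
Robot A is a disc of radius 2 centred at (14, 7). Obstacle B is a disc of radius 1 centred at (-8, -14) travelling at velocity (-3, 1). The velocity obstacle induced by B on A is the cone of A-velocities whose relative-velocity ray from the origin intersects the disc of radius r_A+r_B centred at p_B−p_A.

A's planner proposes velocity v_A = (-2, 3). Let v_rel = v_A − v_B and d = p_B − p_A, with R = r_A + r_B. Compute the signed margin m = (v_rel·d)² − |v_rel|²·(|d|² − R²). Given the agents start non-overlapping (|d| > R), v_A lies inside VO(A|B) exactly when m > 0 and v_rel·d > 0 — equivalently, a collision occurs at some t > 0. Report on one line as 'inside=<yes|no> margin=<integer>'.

d = (-22, -21),  |d|² = 925;  R = 2+1 = 3,  c = 925−3² = 916
v_rel = (1, 2),  |v_rel|² = 5;  v_rel·d = (1)·(-22) + (2)·(-21) = -64
5·t² + 128·t + 916 = 0  ⇒  m = (-64)² − 5·916 = -484
m = -484 < 0,  v_rel·d = -64 < 0  ⇒  outside

inside=no margin=-484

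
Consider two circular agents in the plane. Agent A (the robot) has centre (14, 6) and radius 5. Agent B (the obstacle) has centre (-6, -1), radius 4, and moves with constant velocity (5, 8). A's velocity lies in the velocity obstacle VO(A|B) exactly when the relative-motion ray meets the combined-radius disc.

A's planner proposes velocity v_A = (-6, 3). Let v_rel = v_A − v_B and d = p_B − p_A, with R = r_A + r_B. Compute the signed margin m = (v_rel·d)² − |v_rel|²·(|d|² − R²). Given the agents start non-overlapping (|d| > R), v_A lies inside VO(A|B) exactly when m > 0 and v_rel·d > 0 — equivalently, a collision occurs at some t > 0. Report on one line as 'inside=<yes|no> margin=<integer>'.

d = (-20, -7),  |d|² = 449;  R = 5+4 = 9,  c = 449−9² = 368
v_rel = (-11, -5),  |v_rel|² = 146;  v_rel·d = (-11)·(-20) + (-5)·(-7) = 255
146·t² − 510·t + 368 = 0  ⇒  m = 255² − 146·368 = 11297
m = 11297 > 0,  v_rel·d = 255 > 0  ⇒  inside

inside=yes margin=11297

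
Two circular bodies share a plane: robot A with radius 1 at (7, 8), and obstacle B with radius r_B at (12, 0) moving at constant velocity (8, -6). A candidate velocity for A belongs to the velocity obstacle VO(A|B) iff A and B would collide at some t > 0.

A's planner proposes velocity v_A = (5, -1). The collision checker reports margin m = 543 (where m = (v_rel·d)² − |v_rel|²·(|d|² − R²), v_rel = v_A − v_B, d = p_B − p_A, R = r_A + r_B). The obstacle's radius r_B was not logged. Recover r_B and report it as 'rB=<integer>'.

m = 543
d = (5, -8);  v_rel = (-3, 5),  |v_rel|² = 34
v_rel×d = (-3)·(-8) − (5)·(5) = -1
since m = R²·34 − (-1)²:  R² = (1 + 543) / 34 = 16
R = √16 = 4  ⇒  r_B = 4 − 1 = 3

rB=3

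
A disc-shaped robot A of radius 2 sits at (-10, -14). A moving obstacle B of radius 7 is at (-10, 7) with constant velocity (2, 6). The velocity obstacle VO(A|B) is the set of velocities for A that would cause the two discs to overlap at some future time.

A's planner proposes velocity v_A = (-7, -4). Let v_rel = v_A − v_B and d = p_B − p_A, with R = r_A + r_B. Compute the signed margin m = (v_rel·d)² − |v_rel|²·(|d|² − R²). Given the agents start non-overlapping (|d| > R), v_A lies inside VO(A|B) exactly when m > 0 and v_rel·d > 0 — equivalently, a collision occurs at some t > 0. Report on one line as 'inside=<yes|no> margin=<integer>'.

d = (0, 21),  |d|² = 441;  R = 2+7 = 9,  c = 441−9² = 360
v_rel = (-9, -10),  |v_rel|² = 181;  v_rel·d = (-9)·(0) + (-10)·(21) = -210
181·t² + 420·t + 360 = 0  ⇒  m = (-210)² − 181·360 = -21060
m = -21060 < 0,  v_rel·d = -210 < 0  ⇒  outside

inside=no margin=-21060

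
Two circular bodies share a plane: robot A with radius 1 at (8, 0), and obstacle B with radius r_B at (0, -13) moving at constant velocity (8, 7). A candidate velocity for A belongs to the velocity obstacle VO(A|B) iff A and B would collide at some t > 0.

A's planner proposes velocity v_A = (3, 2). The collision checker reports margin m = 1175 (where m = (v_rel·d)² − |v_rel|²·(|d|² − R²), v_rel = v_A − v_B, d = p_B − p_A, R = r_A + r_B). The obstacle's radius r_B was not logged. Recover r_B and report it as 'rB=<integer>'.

m = 1175
d = (-8, -13);  v_rel = (-5, -5),  |v_rel|² = 50
v_rel×d = (-5)·(-13) − (-5)·(-8) = 25
since m = R²·50 − 25²:  R² = (625 + 1175) / 50 = 36
R = √36 = 6  ⇒  r_B = 6 − 1 = 5

rB=5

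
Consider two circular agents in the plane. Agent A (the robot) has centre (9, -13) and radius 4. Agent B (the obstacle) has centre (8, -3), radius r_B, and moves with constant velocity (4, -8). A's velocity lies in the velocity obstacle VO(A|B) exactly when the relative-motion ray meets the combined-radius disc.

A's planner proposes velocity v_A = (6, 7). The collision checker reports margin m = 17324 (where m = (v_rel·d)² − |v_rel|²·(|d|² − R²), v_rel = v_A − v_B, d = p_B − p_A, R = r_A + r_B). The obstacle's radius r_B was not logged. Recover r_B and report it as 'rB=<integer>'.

m = 17324
d = (-1, 10);  v_rel = (2, 15),  |v_rel|² = 229
v_rel×d = (2)·(10) − (15)·(-1) = 35
since m = R²·229 − 35²:  R² = (1225 + 17324) / 229 = 81
R = √81 = 9  ⇒  r_B = 9 − 4 = 5

rB=5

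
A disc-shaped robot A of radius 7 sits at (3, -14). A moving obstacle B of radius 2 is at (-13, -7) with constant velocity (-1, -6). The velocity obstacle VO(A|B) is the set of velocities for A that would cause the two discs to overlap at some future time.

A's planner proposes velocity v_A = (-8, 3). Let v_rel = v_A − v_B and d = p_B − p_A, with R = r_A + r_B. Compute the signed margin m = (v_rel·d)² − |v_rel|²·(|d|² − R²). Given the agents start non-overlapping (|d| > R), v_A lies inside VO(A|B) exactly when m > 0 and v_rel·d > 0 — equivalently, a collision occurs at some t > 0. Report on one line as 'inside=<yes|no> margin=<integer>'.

d = (-16, 7),  |d|² = 305;  R = 7+2 = 9,  c = 305−9² = 224
v_rel = (-7, 9),  |v_rel|² = 130;  v_rel·d = (-7)·(-16) + (9)·(7) = 175
130·t² − 350·t + 224 = 0  ⇒  m = 175² − 130·224 = 1505
m = 1505 > 0,  v_rel·d = 175 > 0  ⇒  inside

inside=yes margin=1505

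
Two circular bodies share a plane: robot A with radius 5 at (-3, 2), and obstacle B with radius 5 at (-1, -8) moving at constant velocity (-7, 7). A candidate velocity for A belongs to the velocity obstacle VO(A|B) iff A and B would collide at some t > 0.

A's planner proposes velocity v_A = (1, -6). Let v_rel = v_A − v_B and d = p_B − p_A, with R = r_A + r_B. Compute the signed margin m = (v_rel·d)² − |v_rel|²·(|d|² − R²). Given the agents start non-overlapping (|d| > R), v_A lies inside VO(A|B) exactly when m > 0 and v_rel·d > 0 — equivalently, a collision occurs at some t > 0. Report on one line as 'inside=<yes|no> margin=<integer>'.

d = (2, -10),  |d|² = 104;  R = 5+5 = 10,  c = 104−10² = 4
v_rel = (8, -13),  |v_rel|² = 233;  v_rel·d = (8)·(2) + (-13)·(-10) = 146
233·t² − 292·t + 4 = 0  ⇒  m = 146² − 233·4 = 20384
m = 20384 > 0,  v_rel·d = 146 > 0  ⇒  inside

inside=yes margin=20384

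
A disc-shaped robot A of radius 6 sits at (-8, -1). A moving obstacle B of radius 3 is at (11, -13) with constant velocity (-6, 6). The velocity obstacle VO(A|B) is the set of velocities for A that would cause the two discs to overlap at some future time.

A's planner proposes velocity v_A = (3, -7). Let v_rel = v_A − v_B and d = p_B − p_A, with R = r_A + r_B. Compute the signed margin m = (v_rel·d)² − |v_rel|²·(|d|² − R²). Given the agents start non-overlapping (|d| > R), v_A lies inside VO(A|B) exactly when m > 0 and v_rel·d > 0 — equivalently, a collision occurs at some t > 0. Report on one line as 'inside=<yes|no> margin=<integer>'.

d = (19, -12),  |d|² = 505;  R = 6+3 = 9,  c = 505−9² = 424
v_rel = (9, -13),  |v_rel|² = 250;  v_rel·d = (9)·(19) + (-13)·(-12) = 327
250·t² − 654·t + 424 = 0  ⇒  m = 327² − 250·424 = 929
m = 929 > 0,  v_rel·d = 327 > 0  ⇒  inside

inside=yes margin=929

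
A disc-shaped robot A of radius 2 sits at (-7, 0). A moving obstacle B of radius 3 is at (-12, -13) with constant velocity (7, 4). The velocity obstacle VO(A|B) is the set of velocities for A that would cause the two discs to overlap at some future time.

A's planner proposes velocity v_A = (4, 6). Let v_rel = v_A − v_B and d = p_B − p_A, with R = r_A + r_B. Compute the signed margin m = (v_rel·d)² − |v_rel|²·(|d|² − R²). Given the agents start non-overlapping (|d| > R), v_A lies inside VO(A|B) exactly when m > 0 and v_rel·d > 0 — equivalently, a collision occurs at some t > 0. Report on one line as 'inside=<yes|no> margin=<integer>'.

d = (-5, -13),  |d|² = 194;  R = 2+3 = 5,  c = 194−5² = 169
v_rel = (-3, 2),  |v_rel|² = 13;  v_rel·d = (-3)·(-5) + (2)·(-13) = -11
13·t² + 22·t + 169 = 0  ⇒  m = (-11)² − 13·169 = -2076
m = -2076 < 0,  v_rel·d = -11 < 0  ⇒  outside

inside=no margin=-2076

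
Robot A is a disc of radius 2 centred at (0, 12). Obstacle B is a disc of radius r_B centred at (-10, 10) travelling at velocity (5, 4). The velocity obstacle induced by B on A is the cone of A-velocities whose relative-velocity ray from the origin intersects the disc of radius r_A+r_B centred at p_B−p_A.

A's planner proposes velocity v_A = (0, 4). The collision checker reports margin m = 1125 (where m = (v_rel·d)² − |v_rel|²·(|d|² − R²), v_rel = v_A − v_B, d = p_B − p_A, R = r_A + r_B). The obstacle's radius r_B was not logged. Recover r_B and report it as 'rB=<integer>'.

m = 1125
d = (-10, -2);  v_rel = (-5, 0),  |v_rel|² = 25
v_rel×d = (-5)·(-2) − (0)·(-10) = 10
since m = R²·25 − 10²:  R² = (100 + 1125) / 25 = 49
R = √49 = 7  ⇒  r_B = 7 − 2 = 5

rB=5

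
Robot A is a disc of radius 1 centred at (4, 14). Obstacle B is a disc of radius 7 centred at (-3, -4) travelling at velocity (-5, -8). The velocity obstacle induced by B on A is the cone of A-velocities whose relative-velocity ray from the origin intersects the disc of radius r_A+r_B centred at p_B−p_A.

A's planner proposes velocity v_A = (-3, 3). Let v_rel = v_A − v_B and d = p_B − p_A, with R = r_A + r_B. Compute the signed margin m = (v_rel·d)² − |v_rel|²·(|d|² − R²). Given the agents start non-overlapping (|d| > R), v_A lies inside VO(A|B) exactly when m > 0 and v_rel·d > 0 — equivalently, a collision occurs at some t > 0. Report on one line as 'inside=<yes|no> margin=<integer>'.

d = (-7, -18),  |d|² = 373;  R = 1+7 = 8,  c = 373−8² = 309
v_rel = (2, 11),  |v_rel|² = 125;  v_rel·d = (2)·(-7) + (11)·(-18) = -212
125·t² + 424·t + 309 = 0  ⇒  m = (-212)² − 125·309 = 6319
m = 6319 > 0,  v_rel·d = -212 < 0  ⇒  outside

inside=no margin=6319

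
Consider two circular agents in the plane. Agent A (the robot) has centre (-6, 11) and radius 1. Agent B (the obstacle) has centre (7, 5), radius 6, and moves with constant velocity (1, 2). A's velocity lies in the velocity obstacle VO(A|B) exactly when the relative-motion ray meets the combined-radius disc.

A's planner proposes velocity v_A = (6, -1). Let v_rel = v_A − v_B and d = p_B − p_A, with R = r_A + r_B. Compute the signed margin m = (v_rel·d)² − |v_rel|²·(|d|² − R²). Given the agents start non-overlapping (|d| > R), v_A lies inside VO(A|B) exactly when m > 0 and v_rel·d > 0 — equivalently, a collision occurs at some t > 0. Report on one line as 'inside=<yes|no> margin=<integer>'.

d = (13, -6),  |d|² = 205;  R = 1+6 = 7,  c = 205−7² = 156
v_rel = (5, -3),  |v_rel|² = 34;  v_rel·d = (5)·(13) + (-3)·(-6) = 83
34·t² − 166·t + 156 = 0  ⇒  m = 83² − 34·156 = 1585
m = 1585 > 0,  v_rel·d = 83 > 0  ⇒  inside

inside=yes margin=1585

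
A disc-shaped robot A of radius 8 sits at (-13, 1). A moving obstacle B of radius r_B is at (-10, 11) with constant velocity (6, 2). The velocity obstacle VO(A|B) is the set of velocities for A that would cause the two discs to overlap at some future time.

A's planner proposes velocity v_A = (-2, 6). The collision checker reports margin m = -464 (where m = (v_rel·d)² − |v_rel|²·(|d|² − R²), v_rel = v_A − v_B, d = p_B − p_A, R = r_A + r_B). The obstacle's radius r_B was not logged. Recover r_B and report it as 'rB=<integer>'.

m = -464
d = (3, 10);  v_rel = (-8, 4),  |v_rel|² = 80
v_rel×d = (-8)·(10) − (4)·(3) = -92
since m = R²·80 − (-92)²:  R² = (8464 + -464) / 80 = 100
R = √100 = 10  ⇒  r_B = 10 − 8 = 2

rB=2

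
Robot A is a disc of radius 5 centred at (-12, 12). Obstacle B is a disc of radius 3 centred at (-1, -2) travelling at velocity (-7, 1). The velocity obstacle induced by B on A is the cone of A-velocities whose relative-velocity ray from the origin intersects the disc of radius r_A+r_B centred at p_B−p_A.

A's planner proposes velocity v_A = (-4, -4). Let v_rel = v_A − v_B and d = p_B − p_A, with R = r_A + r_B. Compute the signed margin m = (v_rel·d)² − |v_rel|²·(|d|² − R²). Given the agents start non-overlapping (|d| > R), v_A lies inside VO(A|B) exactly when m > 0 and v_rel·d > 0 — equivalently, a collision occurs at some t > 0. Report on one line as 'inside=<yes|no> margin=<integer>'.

d = (11, -14),  |d|² = 317;  R = 5+3 = 8,  c = 317−8² = 253
v_rel = (3, -5),  |v_rel|² = 34;  v_rel·d = (3)·(11) + (-5)·(-14) = 103
34·t² − 206·t + 253 = 0  ⇒  m = 103² − 34·253 = 2007
m = 2007 > 0,  v_rel·d = 103 > 0  ⇒  inside

inside=yes margin=2007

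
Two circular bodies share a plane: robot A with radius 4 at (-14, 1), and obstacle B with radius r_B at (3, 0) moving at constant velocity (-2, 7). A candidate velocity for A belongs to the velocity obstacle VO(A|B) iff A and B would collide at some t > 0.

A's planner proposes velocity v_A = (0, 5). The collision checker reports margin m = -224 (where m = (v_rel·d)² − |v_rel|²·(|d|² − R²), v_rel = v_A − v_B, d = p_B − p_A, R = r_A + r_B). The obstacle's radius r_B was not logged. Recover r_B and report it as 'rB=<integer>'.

m = -224
d = (17, -1);  v_rel = (2, -2),  |v_rel|² = 8
v_rel×d = (2)·(-1) − (-2)·(17) = 32
since m = R²·8 − 32²:  R² = (1024 + -224) / 8 = 100
R = √100 = 10  ⇒  r_B = 10 − 4 = 6

rB=6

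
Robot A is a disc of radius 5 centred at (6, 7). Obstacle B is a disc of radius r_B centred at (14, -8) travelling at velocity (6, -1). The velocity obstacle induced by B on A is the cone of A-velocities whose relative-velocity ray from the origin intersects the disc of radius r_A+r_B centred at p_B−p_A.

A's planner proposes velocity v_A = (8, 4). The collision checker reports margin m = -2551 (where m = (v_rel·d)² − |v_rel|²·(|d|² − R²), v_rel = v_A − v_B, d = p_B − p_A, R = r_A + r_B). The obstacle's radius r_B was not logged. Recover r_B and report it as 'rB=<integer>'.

m = -2551
d = (8, -15);  v_rel = (2, 5),  |v_rel|² = 29
v_rel×d = (2)·(-15) − (5)·(8) = -70
since m = R²·29 − (-70)²:  R² = (4900 + -2551) / 29 = 81
R = √81 = 9  ⇒  r_B = 9 − 5 = 4

rB=4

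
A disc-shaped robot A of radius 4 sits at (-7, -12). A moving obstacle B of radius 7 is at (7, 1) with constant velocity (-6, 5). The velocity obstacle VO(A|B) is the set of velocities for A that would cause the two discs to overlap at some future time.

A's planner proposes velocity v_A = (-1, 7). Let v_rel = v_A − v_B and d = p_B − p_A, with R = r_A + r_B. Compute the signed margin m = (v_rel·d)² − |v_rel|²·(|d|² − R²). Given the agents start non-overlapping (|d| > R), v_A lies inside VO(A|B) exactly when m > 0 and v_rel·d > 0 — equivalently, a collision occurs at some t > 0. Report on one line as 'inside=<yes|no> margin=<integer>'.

d = (14, 13),  |d|² = 365;  R = 4+7 = 11,  c = 365−11² = 244
v_rel = (5, 2),  |v_rel|² = 29;  v_rel·d = (5)·(14) + (2)·(13) = 96
29·t² − 192·t + 244 = 0  ⇒  m = 96² − 29·244 = 2140
m = 2140 > 0,  v_rel·d = 96 > 0  ⇒  inside

inside=yes margin=2140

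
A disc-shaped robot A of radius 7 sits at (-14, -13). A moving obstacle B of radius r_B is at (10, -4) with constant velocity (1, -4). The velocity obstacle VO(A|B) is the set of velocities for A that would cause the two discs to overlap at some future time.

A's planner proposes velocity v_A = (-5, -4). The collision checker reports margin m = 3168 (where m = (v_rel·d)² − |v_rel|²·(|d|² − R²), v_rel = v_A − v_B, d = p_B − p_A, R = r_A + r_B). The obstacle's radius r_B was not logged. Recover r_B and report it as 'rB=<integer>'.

m = 3168
d = (24, 9);  v_rel = (-6, 0),  |v_rel|² = 36
v_rel×d = (-6)·(9) − (0)·(24) = -54
since m = R²·36 − (-54)²:  R² = (2916 + 3168) / 36 = 169
R = √169 = 13  ⇒  r_B = 13 − 7 = 6

rB=6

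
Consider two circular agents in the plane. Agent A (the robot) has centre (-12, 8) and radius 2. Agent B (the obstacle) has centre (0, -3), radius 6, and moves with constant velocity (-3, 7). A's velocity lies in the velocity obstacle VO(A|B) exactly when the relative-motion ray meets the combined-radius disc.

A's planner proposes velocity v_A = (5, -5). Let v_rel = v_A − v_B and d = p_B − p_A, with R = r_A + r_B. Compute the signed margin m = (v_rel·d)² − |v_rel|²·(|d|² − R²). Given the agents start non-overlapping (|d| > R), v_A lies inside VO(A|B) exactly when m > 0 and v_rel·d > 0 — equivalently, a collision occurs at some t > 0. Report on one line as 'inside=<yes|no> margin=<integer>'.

d = (12, -11),  |d|² = 265;  R = 2+6 = 8,  c = 265−8² = 201
v_rel = (8, -12),  |v_rel|² = 208;  v_rel·d = (8)·(12) + (-12)·(-11) = 228
208·t² − 456·t + 201 = 0  ⇒  m = 228² − 208·201 = 10176
m = 10176 > 0,  v_rel·d = 228 > 0  ⇒  inside

inside=yes margin=10176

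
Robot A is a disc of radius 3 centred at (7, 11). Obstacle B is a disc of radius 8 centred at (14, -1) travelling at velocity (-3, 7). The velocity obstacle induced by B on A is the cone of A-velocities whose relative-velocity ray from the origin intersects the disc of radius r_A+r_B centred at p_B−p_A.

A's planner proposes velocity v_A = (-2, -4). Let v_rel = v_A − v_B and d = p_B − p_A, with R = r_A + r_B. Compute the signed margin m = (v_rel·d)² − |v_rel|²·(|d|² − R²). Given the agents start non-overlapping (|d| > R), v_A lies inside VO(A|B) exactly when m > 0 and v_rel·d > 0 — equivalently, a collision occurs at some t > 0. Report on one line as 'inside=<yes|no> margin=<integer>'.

d = (7, -12),  |d|² = 193;  R = 3+8 = 11,  c = 193−11² = 72
v_rel = (1, -11),  |v_rel|² = 122;  v_rel·d = (1)·(7) + (-11)·(-12) = 139
122·t² − 278·t + 72 = 0  ⇒  m = 139² − 122·72 = 10537
m = 10537 > 0,  v_rel·d = 139 > 0  ⇒  inside

inside=yes margin=10537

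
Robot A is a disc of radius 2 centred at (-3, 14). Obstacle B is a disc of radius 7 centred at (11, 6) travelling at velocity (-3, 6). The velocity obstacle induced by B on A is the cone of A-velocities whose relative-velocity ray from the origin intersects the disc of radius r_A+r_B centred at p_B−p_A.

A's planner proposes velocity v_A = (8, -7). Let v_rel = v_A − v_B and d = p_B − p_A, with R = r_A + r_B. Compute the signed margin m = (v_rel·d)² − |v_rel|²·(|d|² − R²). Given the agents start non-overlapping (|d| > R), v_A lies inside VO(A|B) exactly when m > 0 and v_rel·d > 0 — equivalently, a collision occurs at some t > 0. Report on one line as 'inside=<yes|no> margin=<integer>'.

d = (14, -8),  |d|² = 260;  R = 2+7 = 9,  c = 260−9² = 179
v_rel = (11, -13),  |v_rel|² = 290;  v_rel·d = (11)·(14) + (-13)·(-8) = 258
290·t² − 516·t + 179 = 0  ⇒  m = 258² − 290·179 = 14654
m = 14654 > 0,  v_rel·d = 258 > 0  ⇒  inside

inside=yes margin=14654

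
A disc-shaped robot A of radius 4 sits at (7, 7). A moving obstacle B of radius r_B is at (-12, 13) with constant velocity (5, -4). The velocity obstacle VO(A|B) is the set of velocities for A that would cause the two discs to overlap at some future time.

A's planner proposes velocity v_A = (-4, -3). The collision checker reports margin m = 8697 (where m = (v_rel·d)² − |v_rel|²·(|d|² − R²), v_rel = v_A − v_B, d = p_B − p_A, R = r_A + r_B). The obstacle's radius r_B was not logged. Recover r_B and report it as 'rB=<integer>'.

m = 8697
d = (-19, 6);  v_rel = (-9, 1),  |v_rel|² = 82
v_rel×d = (-9)·(6) − (1)·(-19) = -35
since m = R²·82 − (-35)²:  R² = (1225 + 8697) / 82 = 121
R = √121 = 11  ⇒  r_B = 11 − 4 = 7

rB=7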